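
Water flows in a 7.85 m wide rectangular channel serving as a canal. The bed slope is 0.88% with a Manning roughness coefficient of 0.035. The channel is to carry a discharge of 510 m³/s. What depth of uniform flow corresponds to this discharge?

Manning's equation rearranged: A R^(2/3) = nQ / (1·√S) = 0.035 × 510 / (√0.0088) = 190.3.
At y = 12.7 m: A R^(2/3) = 207.3 — high.
At y = 8.22 m: A R^(2/3) = 123.8 — low.
At y = 11.8 m: A R^(2/3) = 190.3 — matches.

y_n = 11.8 m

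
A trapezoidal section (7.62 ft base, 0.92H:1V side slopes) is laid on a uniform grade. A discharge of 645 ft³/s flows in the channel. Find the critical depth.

At critical depth, Q² T / (g A³) = 1, i.e. A³/T = Q²/g = 645²/32.2 = 12920.
At y = 5.85 ft: A³/T = 23940 — high.
At y = 4.38 ft: A³/T = 8473 — low.
At y = 4.93 ft: A³/T = 12890 — ≈ 12920.

y_c = 4.93 ft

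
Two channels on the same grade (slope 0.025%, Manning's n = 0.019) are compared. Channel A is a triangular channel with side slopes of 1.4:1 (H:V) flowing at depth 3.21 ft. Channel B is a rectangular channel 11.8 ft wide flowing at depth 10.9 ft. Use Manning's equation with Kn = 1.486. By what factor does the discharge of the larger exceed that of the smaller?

18.3

Channel A: For a triangular section with side slope z = 1.4: A = zy² = 1.4×3.21² = 14.43 ft²; P = 2y√(1+z²) = 2×3.21×1.72 = 11.05 ft. Hydraulic radius R = A/P = 14.43/11.05 = 1.306 ft. Q_A = (1.486/0.019)·14.43·1.306^(2/3)·√0.00025 = 21.31 ft³/s.
Channel B: Flow area A = b·y = 11.8 × 10.9 = 128.6 ft². Wetted perimeter P = b + 2y = 11.8 + 2×10.9 = 33.6 ft. Hydraulic radius R = A/P = 128.6/33.6 = 3.828 ft. Q_B = (1.486/0.019)·128.6·3.828^(2/3)·√0.00025 = 389.2 ft³/s.
The larger discharge is 389.2 ft³/s and the smaller is 21.31 ft³/s; the ratio is 18.3.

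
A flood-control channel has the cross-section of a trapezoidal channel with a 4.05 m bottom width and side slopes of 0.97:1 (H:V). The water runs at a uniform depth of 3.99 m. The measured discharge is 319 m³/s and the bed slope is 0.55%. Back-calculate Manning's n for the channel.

n = 0.012

With bottom width b = 4.05 m and side slope z = 0.97: A = (b + zy)y = (4.05 + 0.97×3.99)×3.99 = 31.6 m²; P = b + 2y√(1+z²) = 4.05 + 2×3.99×1.393 = 15.17 m.
Hydraulic radius R = A/P = 31.6/15.17 = 2.084 m.
Rearranging Manning's equation: n = (1/Q) A R^(2/3) S^(1/2) = (1/319) × 31.6 × 2.084^(2/3) × √0.0055 = 0.012.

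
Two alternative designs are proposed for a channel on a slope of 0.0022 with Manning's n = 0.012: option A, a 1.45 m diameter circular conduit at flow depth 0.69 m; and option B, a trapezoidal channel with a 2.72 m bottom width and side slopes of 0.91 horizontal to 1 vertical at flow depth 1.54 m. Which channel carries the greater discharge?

channel B

Channel A: For a circular section of diameter D = 1.45 m at depth y = 0.69 m, the central angle is θ = 2 arccos(1 − 2y/D) = 3.045 rad. Then A = (D²/8)(θ − sin θ) = 0.7749 m² and P = Dθ/2 = 2.208 m. Hydraulic radius R = A/P = 0.7749/2.208 = 0.351 m. Q_A = (1/0.012)·0.7749·0.351^(2/3)·√0.0022 = 1.507 m³/s.
Channel B: With bottom width b = 2.72 m and side slope z = 0.91: A = (b + zy)y = (2.72 + 0.91×1.54)×1.54 = 6.347 m²; P = b + 2y√(1+z²) = 2.72 + 2×1.54×1.352 = 6.884 m. Hydraulic radius R = A/P = 6.347/6.884 = 0.9219 m. Q_B = (1/0.012)·6.347·0.9219^(2/3)·√0.0022 = 23.5 m³/s.
Q_A = 1.507 m³/s vs Q_B = 23.5 m³/s, so channel B carries more.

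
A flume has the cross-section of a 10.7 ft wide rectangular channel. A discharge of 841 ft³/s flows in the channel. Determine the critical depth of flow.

For a rectangular channel, critical depth y_c = (q²/g)^(1/3) where q = Q/b = 841/10.7 = 78.6 ft²/s.
So y_c = (78.6²/32.2)^(1/3) = 5.77 ft.

y_c = 5.77 ft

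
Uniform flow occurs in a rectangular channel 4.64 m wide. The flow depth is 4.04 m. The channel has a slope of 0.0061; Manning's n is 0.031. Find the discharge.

Q = 61.2 m³/s

Flow area A = b·y = 4.64 × 4.04 = 18.75 m². Wetted perimeter P = b + 2y = 4.64 + 2×4.04 = 12.72 m.
Hydraulic radius R = A/P = 18.75/12.72 = 1.474 m.
Manning's equation: Q = (1/n) A R^(2/3) S^(1/2) = (1/0.031) × 18.75 × 1.474^(2/3) × 0.0061^(1/2) = 61.2 m³/s.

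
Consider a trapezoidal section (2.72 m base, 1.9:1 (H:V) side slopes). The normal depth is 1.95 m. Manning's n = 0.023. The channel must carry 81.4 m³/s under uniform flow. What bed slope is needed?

With bottom width b = 2.72 m and side slope z = 1.9: A = (b + zy)y = (2.72 + 1.9×1.95)×1.95 = 12.53 m²; P = b + 2y√(1+z²) = 2.72 + 2×1.95×2.147 = 11.09 m.
Hydraulic radius R = A/P = 12.53/11.09 = 1.129 m.
From Manning's equation, S = [nQ / (1 A R^(2/3))]² = [0.023 × 81.4 / (1 × 12.53 × 1.129^(2/3))]² = 0.019.

S = 0.019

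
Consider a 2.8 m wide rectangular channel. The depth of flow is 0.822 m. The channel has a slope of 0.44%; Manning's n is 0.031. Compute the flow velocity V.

V = 1.38 m/s

Flow area A = b·y = 2.8 × 0.822 = 2.302 m². Wetted perimeter P = b + 2y = 2.8 + 2×0.822 = 4.444 m.
Hydraulic radius R = A/P = 2.302/4.444 = 0.5179 m.
From Manning's equation, V = (1/n) R^(2/3) S^(1/2) = (1/0.031) × 0.5179^(2/3) × 0.0044^(1/2) = 1.38 m/s.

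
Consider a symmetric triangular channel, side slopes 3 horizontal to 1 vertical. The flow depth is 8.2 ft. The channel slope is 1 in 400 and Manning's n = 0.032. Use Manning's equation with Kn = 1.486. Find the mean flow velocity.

For a triangular section with side slope z = 3: A = zy² = 3×8.2² = 201.7 ft²; P = 2y√(1+z²) = 2×8.2×3.162 = 51.86 ft.
Hydraulic radius R = A/P = 201.7/51.86 = 3.89 ft.
From Manning's equation, V = (1.486/n) R^(2/3) S^(1/2) = (1.486/0.032) × 3.89^(2/3) × 0.0025^(1/2) = 5.74 ft/s.

V = 5.74 ft/s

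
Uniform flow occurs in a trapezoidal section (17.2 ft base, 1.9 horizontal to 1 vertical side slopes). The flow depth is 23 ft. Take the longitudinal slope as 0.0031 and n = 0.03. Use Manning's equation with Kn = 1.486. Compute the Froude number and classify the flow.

subcritical

With bottom width b = 17.2 ft and side slope z = 1.9: A = (b + zy)y = (17.2 + 1.9×23)×23 = 1401 ft²; P = b + 2y√(1+z²) = 17.2 + 2×23×2.147 = 116 ft.
Hydraulic radius R = A/P = 1401/116 = 12.08 ft.
V = (1.486/n) R^(2/3) √S = (1.486/0.03) × 12.08^(2/3) × √0.0031 = 14.52 ft/s. Hydraulic depth D_h = A/T = 1401/104.6 = 13.39 ft.
Froude number Fr = V/√(g·D_h) = 14.52/√(32.2×13.39) = 0.699, which is less than 1, so the flow is subcritical.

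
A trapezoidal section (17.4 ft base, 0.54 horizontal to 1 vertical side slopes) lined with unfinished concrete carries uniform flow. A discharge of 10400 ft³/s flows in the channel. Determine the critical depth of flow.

y_c = 18.3 ft

At critical depth, Q² T / (g A³) = 1, i.e. A³/T = Q²/g = 10400²/32.2 = 3359000.
At y = 15.4 ft: A³/T = 1825000 — too small.
At y = 22 ft: A³/T = 6494000 — too large.
At y = 18.3 ft: A³/T = 3349000 — matches.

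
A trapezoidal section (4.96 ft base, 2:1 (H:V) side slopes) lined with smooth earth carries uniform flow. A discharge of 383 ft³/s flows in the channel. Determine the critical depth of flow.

y_c = 3.64 ft

At critical depth, Q² T / (g A³) = 1, i.e. A³/T = Q²/g = 383²/32.2 = 4556.
Trying y = 2.74 ft: A³/T = 1470 — low.
Trying y = 3.64 ft: A³/T = 4531 — ≈ 4556.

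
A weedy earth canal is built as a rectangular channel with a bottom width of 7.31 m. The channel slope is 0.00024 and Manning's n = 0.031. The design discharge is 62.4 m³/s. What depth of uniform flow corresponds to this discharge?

Manning's equation rearranged: A R^(2/3) = nQ / (1·√S) = 0.031 × 62.4 / (√0.00024) = 124.9.
Try y = 9.93 m: A R^(2/3) = 139.8 — high.
Try y = 9.03 m: A R^(2/3) = 124.9 — matches.

y_n = 9.03 m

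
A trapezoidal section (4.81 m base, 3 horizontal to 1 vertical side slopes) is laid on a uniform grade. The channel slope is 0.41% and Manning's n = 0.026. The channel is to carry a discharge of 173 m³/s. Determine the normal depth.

Manning's equation rearranged: A R^(2/3) = nQ / (1·√S) = 0.026 × 173 / (√0.0041) = 70.25.
At y = 3.57 m: A R^(2/3) = 88.62 — high.
At y = 2.47 m: A R^(2/3) = 39.15 — low.
At y = 3.22 m: A R^(2/3) = 70.24 — ≈ 70.25.

y_n = 3.22 m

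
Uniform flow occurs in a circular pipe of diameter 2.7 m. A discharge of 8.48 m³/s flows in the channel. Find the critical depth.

y_c = 1.29 m

At critical depth, Q² T / (g A³) = 1, i.e. A³/T = Q²/g = 8.48²/9.81 = 7.33.
Try y = 1.47 m: A³/T = 12.03 — high.
Try y = 0.978 m: A³/T = 2.524 — low.
Try y = 1.29 m: A³/T = 7.304 — matches.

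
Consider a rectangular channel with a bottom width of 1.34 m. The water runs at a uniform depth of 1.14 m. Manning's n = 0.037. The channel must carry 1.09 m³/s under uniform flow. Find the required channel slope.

S = 0.0022

Flow area A = b·y = 1.34 × 1.14 = 1.528 m². Wetted perimeter P = b + 2y = 1.34 + 2×1.14 = 3.62 m.
Hydraulic radius R = A/P = 1.528/3.62 = 0.422 m.
From Manning's equation, S = [nQ / (1 A R^(2/3))]² = [0.037 × 1.09 / (1 × 1.528 × 0.422^(2/3))]² = 0.0022.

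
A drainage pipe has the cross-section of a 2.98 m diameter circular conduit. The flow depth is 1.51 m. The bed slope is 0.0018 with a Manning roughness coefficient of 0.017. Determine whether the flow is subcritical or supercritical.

For a circular section of diameter D = 2.98 m at depth y = 1.51 m, the central angle is θ = 2 arccos(1 − 2y/D) = 3.168 rad. Then A = (D²/8)(θ − sin θ) = 3.547 m² and P = Dθ/2 = 4.721 m.
Hydraulic radius R = A/P = 3.547/4.721 = 0.7513 m.
V = (1/n) R^(2/3) √S = (1/0.017) × 0.7513^(2/3) × √0.0018 = 2.063 m/s. Hydraulic depth D_h = A/T = 3.547/2.98 = 1.19 m.
Froude number Fr = V/√(g·D_h) = 2.063/√(9.81×1.19) = 0.604, which is less than 1, so the flow is subcritical.

subcritical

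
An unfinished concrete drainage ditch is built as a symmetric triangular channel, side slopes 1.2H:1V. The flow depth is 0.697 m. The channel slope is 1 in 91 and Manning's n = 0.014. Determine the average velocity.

V = 3.11 m/s

For a triangular section with side slope z = 1.2: A = zy² = 1.2×0.697² = 0.583 m²; P = 2y√(1+z²) = 2×0.697×1.562 = 2.177 m.
Hydraulic radius R = A/P = 0.583/2.177 = 0.2677 m.
From Manning's equation, V = (1/n) R^(2/3) S^(1/2) = (1/0.014) × 0.2677^(2/3) × 0.01099^(1/2) = 3.11 m/s.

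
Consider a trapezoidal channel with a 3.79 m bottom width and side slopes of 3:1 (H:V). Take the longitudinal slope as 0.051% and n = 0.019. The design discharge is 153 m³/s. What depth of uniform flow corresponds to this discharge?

y_n = 4.34 m

Manning's equation rearranged: A R^(2/3) = nQ / (1·√S) = 0.019 × 153 / (√0.00051) = 128.7.
Try y = 5.18 m: A R^(2/3) = 196 — over.
Try y = 3.78 m: A R^(2/3) = 92.74 — short.
Try y = 4.34 m: A R^(2/3) = 128.4 — ≈ 128.7.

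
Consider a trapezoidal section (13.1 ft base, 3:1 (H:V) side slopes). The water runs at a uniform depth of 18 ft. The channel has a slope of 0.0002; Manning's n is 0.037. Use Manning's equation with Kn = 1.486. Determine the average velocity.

V = 2.55 ft/s

With bottom width b = 13.1 ft and side slope z = 3: A = (b + zy)y = (13.1 + 3×18)×18 = 1208 ft²; P = b + 2y√(1+z²) = 13.1 + 2×18×3.162 = 126.9 ft.
Hydraulic radius R = A/P = 1208/126.9 = 9.515 ft.
From Manning's equation, V = (1.486/n) R^(2/3) S^(1/2) = (1.486/0.037) × 9.515^(2/3) × 0.0002^(1/2) = 2.55 ft/s.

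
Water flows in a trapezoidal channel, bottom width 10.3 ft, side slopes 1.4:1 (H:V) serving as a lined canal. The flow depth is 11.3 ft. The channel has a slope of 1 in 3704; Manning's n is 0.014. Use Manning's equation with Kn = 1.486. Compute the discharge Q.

Q = 1700 ft³/s

With bottom width b = 10.3 ft and side slope z = 1.4: A = (b + zy)y = (10.3 + 1.4×11.3)×11.3 = 295.2 ft²; P = b + 2y√(1+z²) = 10.3 + 2×11.3×1.72 = 49.18 ft.
Hydraulic radius R = A/P = 295.2/49.18 = 6.001 ft.
Manning's equation: Q = (1.486/n) A R^(2/3) S^(1/2) = (1.486/0.014) × 295.2 × 6.001^(2/3) × 0.00027^(1/2) = 1700 ft³/s.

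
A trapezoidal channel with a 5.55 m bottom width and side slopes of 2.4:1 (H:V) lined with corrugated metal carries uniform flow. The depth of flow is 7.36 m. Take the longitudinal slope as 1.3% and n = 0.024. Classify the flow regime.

supercritical

With bottom width b = 5.55 m and side slope z = 2.4: A = (b + zy)y = (5.55 + 2.4×7.36)×7.36 = 170.9 m²; P = b + 2y√(1+z²) = 5.55 + 2×7.36×2.6 = 43.82 m.
Hydraulic radius R = A/P = 170.9/43.82 = 3.899 m.
V = (1/n) R^(2/3) √S = (1/0.024) × 3.899^(2/3) × √0.013 = 11.77 m/s. Hydraulic depth D_h = A/T = 170.9/40.88 = 4.18 m.
Froude number Fr = V/√(g·D_h) = 11.77/√(9.81×4.18) = 1.84, which is greater than 1, so the flow is supercritical.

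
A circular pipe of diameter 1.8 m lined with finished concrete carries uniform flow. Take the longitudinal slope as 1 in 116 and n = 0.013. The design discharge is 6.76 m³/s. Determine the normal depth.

y_n = 1.04 m

Manning's equation rearranged: A R^(2/3) = nQ / (1·√S) = 0.013 × 6.76 / (√0.008621) = 0.9465.
Try y = 0.808 m: A R^(2/3) = 0.6197 — low.
Try y = 1.29 m: A R^(2/3) = 1.29 — high.
Try y = 1.04 m: A R^(2/3) = 0.9468 — close enough.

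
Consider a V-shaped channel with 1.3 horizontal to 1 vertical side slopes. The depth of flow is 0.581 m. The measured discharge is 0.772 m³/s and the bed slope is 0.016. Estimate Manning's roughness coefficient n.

For a triangular section with side slope z = 1.3: A = zy² = 1.3×0.581² = 0.4388 m²; P = 2y√(1+z²) = 2×0.581×1.64 = 1.906 m.
Hydraulic radius R = A/P = 0.4388/1.906 = 0.2303 m.
Rearranging Manning's equation: n = (1/Q) A R^(2/3) S^(1/2) = (1/0.772) × 0.4388 × 0.2303^(2/3) × √0.016 = 0.027.

n = 0.027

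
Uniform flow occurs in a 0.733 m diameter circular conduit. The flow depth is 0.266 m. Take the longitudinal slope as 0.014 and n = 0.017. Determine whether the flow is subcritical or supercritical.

supercritical

For a circular section of diameter D = 0.733 m at depth y = 0.266 m, the central angle is θ = 2 arccos(1 − 2y/D) = 2.586 rad. Then A = (D²/8)(θ − sin θ) = 0.1383 m² and P = Dθ/2 = 0.9478 m.
Hydraulic radius R = A/P = 0.1383/0.9478 = 0.1459 m.
V = (1/n) R^(2/3) √S = (1/0.017) × 0.1459^(2/3) × √0.014 = 1.929 m/s. Hydraulic depth D_h = A/T = 0.1383/0.7049 = 0.1961 m.
Froude number Fr = V/√(g·D_h) = 1.929/√(9.81×0.1961) = 1.39, which is greater than 1, so the flow is supercritical.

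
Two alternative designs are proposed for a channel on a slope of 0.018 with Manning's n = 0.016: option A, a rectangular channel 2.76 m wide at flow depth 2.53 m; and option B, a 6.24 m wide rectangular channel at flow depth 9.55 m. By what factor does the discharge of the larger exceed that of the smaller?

16.3

Channel A: Flow area A = b·y = 2.76 × 2.53 = 6.983 m². Wetted perimeter P = b + 2y = 2.76 + 2×2.53 = 7.82 m. Hydraulic radius R = A/P = 6.983/7.82 = 0.8929 m. Q_A = (1/0.016)·6.983·0.8929^(2/3)·√0.018 = 54.3 m³/s.
Channel B: Flow area A = b·y = 6.24 × 9.55 = 59.59 m². Wetted perimeter P = b + 2y = 6.24 + 2×9.55 = 25.34 m. Hydraulic radius R = A/P = 59.59/25.34 = 2.352 m. Q_B = (1/0.016)·59.59·2.352^(2/3)·√0.018 = 883.7 m³/s.
The larger discharge is 883.7 m³/s and the smaller is 54.3 m³/s; the ratio is 16.3.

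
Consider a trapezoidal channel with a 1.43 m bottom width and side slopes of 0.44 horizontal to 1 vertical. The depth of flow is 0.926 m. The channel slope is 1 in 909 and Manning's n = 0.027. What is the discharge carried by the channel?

Q = 1.3 m³/s

With bottom width b = 1.43 m and side slope z = 0.44: A = (b + zy)y = (1.43 + 0.44×0.926)×0.926 = 1.701 m²; P = b + 2y√(1+z²) = 1.43 + 2×0.926×1.093 = 3.453 m.
Hydraulic radius R = A/P = 1.701/3.453 = 0.4927 m.
Manning's equation: Q = (1/n) A R^(2/3) S^(1/2) = (1/0.027) × 1.701 × 0.4927^(2/3) × 0.0011^(1/2) = 1.3 m³/s.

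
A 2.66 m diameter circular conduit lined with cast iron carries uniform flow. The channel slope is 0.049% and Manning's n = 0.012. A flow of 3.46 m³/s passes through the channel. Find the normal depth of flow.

y_n = 1.24 m

Manning's equation rearranged: A R^(2/3) = nQ / (1·√S) = 0.012 × 3.46 / (√0.00049) = 1.876.
Trying y = 1.46 m: A R^(2/3) = 2.472 — too large.
Trying y = 1.24 m: A R^(2/3) = 1.876 — ≈ 1.876.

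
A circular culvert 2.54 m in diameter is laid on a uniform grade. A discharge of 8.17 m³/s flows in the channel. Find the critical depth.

At critical depth, Q² T / (g A³) = 1, i.e. A³/T = Q²/g = 8.17²/9.81 = 6.804.
At y = 1.45 m: A³/T = 10.62 — high.
At y = 1.29 m: A³/T = 6.796 — matches.

y_c = 1.29 m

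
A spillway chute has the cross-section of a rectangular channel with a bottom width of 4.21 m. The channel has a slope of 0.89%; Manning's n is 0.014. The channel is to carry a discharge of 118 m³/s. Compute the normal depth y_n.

y_n = 3.47 m

Manning's equation rearranged: A R^(2/3) = nQ / (1·√S) = 0.014 × 118 / (√0.0089) = 17.51.
Try y = 2.95 m: A R^(2/3) = 14.25 — too small.
Try y = 4.02 m: A R^(2/3) = 20.99 — too large.
Try y = 3.47 m: A R^(2/3) = 17.49 — matches.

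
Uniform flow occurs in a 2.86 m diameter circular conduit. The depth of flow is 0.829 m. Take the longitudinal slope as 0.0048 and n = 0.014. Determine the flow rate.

Q = 4.66 m³/s

For a circular section of diameter D = 2.86 m at depth y = 0.829 m, the central angle is θ = 2 arccos(1 − 2y/D) = 2.274 rad. Then A = (D²/8)(θ − sin θ) = 1.545 m² and P = Dθ/2 = 3.252 m.
Hydraulic radius R = A/P = 1.545/3.252 = 0.4752 m.
Manning's equation: Q = (1/n) A R^(2/3) S^(1/2) = (1/0.014) × 1.545 × 0.4752^(2/3) × 0.0048^(1/2) = 4.66 m³/s.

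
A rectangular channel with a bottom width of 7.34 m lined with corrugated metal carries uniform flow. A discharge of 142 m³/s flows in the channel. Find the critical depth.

For a rectangular channel, critical depth y_c = (q²/g)^(1/3) where q = Q/b = 142/7.34 = 19.35 m²/s.
So y_c = (19.35²/9.81)^(1/3) = 3.37 m.

y_c = 3.37 m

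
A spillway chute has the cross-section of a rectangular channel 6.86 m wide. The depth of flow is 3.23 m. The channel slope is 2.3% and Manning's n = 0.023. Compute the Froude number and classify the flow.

Flow area A = b·y = 6.86 × 3.23 = 22.16 m². Wetted perimeter P = b + 2y = 6.86 + 2×3.23 = 13.32 m.
Hydraulic radius R = A/P = 22.16/13.32 = 1.663 m.
V = (1/n) R^(2/3) √S = (1/0.023) × 1.663^(2/3) × √0.023 = 9.257 m/s. Hydraulic depth D_h = A/T = 22.16/6.86 = 3.23 m.
Froude number Fr = V/√(g·D_h) = 9.257/√(9.81×3.23) = 1.64, which is greater than 1, so the flow is supercritical.

supercritical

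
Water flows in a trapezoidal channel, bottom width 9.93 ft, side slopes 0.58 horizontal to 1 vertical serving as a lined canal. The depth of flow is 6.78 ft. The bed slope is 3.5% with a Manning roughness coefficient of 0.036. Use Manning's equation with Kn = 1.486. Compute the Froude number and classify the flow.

supercritical

With bottom width b = 9.93 ft and side slope z = 0.58: A = (b + zy)y = (9.93 + 0.58×6.78)×6.78 = 93.99 ft²; P = b + 2y√(1+z²) = 9.93 + 2×6.78×1.156 = 25.61 ft.
Hydraulic radius R = A/P = 93.99/25.61 = 3.671 ft.
V = (1.486/n) R^(2/3) √S = (1.486/0.036) × 3.671^(2/3) × √0.035 = 18.38 ft/s. Hydraulic depth D_h = A/T = 93.99/17.79 = 5.282 ft.
Froude number Fr = V/√(g·D_h) = 18.38/√(32.2×5.282) = 1.41, which is greater than 1, so the flow is supercritical.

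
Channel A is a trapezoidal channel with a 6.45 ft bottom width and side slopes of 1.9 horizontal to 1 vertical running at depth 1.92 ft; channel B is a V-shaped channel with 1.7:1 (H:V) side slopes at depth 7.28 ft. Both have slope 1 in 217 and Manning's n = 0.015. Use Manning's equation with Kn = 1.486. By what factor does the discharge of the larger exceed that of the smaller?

Channel A: With bottom width b = 6.45 ft and side slope z = 1.9: A = (b + zy)y = (6.45 + 1.9×1.92)×1.92 = 19.39 ft²; P = b + 2y√(1+z²) = 6.45 + 2×1.92×2.147 = 14.69 ft. Hydraulic radius R = A/P = 19.39/14.69 = 1.319 ft. Q_A = (1.486/0.015)·19.39·1.319^(2/3)·√0.004608 = 156.8 ft³/s.
Channel B: For a triangular section with side slope z = 1.7: A = zy² = 1.7×7.28² = 90.1 ft²; P = 2y√(1+z²) = 2×7.28×1.972 = 28.72 ft. Hydraulic radius R = A/P = 90.1/28.72 = 3.137 ft. Q_B = (1.486/0.015)·90.1·3.137^(2/3)·√0.004608 = 1299 ft³/s.
The larger discharge is 1299 ft³/s and the smaller is 156.8 ft³/s; the ratio is 8.28.

8.28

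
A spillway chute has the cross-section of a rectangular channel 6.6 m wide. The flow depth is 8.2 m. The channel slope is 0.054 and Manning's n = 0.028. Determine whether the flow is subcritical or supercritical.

supercritical

Flow area A = b·y = 6.6 × 8.2 = 54.12 m². Wetted perimeter P = b + 2y = 6.6 + 2×8.2 = 23 m.
Hydraulic radius R = A/P = 54.12/23 = 2.353 m.
V = (1/n) R^(2/3) √S = (1/0.028) × 2.353^(2/3) × √0.054 = 14.68 m/s. Hydraulic depth D_h = A/T = 54.12/6.6 = 8.2 m.
Froude number Fr = V/√(g·D_h) = 14.68/√(9.81×8.2) = 1.64, which is greater than 1, so the flow is supercritical.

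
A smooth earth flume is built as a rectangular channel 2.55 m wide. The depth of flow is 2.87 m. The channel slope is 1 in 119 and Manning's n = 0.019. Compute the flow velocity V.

V = 4.44 m/s

Flow area A = b·y = 2.55 × 2.87 = 7.318 m². Wetted perimeter P = b + 2y = 2.55 + 2×2.87 = 8.29 m.
Hydraulic radius R = A/P = 7.318/8.29 = 0.8828 m.
From Manning's equation, V = (1/n) R^(2/3) S^(1/2) = (1/0.019) × 0.8828^(2/3) × 0.008403^(1/2) = 4.44 m/s.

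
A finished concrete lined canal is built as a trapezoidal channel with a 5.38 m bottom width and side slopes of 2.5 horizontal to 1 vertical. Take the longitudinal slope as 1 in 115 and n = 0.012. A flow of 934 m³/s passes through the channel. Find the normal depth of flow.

y_n = 4.22 m

Manning's equation rearranged: A R^(2/3) = nQ / (1·√S) = 0.012 × 934 / (√0.008696) = 120.2.
Try y = 5.35 m: A R^(2/3) = 205.7 — high.
Try y = 3.44 m: A R^(2/3) = 76.64 — low.
Try y = 4.22 m: A R^(2/3) = 120.2 — close enough.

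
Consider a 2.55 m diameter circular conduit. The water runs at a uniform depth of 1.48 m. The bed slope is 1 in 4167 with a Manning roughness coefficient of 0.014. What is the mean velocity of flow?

For a circular section of diameter D = 2.55 m at depth y = 1.48 m, the central angle is θ = 2 arccos(1 − 2y/D) = 3.465 rad. Then A = (D²/8)(θ − sin θ) = 3.074 m² and P = Dθ/2 = 4.417 m.
Hydraulic radius R = A/P = 3.074/4.417 = 0.6959 m.
From Manning's equation, V = (1/n) R^(2/3) S^(1/2) = (1/0.014) × 0.6959^(2/3) × 0.00024^(1/2) = 0.869 m/s.

V = 0.869 m/s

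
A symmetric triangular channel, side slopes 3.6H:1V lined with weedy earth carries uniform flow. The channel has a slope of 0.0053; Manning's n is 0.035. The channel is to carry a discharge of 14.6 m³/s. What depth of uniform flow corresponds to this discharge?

y_n = 1.54 m

Manning's equation rearranged: A R^(2/3) = nQ / (1·√S) = 0.035 × 14.6 / (√0.0053) = 7.019.
At y = 1.09 m: A R^(2/3) = 2.784 — too small.
At y = 1.93 m: A R^(2/3) = 12.77 — too large.
At y = 1.54 m: A R^(2/3) = 6.997 — ≈ 7.019.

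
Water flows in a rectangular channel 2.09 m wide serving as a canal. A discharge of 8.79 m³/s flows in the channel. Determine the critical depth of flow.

For a rectangular channel, critical depth y_c = (q²/g)^(1/3) where q = Q/b = 8.79/2.09 = 4.206 m²/s.
So y_c = (4.206²/9.81)^(1/3) = 1.22 m.

y_c = 1.22 m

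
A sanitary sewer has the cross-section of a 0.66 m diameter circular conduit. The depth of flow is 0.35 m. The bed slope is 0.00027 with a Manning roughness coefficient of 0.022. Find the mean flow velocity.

V = 0.23 m/s

For a circular section of diameter D = 0.66 m at depth y = 0.35 m, the central angle is θ = 2 arccos(1 − 2y/D) = 3.263 rad. Then A = (D²/8)(θ − sin θ) = 0.1843 m² and P = Dθ/2 = 1.077 m.
Hydraulic radius R = A/P = 0.1843/1.077 = 0.1711 m.
From Manning's equation, V = (1/n) R^(2/3) S^(1/2) = (1/0.022) × 0.1711^(2/3) × 0.00027^(1/2) = 0.23 m/s.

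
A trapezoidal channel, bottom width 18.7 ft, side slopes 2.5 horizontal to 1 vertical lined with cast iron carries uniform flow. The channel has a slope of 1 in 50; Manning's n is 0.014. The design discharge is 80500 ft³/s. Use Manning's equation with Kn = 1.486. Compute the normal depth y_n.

y_n = 18.1 ft

Manning's equation rearranged: A R^(2/3) = nQ / (1.486·√S) = 0.014 × 80500 / (1.486 × √0.02) = 5363.
Trying y = 22.1 ft: A R^(2/3) = 8503 — over.
Trying y = 18.1 ft: A R^(2/3) = 5360 — matches.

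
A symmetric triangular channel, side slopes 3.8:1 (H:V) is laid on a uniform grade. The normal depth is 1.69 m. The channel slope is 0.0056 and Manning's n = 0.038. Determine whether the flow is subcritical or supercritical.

subcritical

For a triangular section with side slope z = 3.8: A = zy² = 3.8×1.69² = 10.85 m²; P = 2y√(1+z²) = 2×1.69×3.929 = 13.28 m.
Hydraulic radius R = A/P = 10.85/13.28 = 0.8172 m.
V = (1/n) R^(2/3) √S = (1/0.038) × 0.8172^(2/3) × √0.0056 = 1.721 m/s. Hydraulic depth D_h = A/T = 10.85/12.84 = 0.845 m.
Froude number Fr = V/√(g·D_h) = 1.721/√(9.81×0.845) = 0.598, which is less than 1, so the flow is subcritical.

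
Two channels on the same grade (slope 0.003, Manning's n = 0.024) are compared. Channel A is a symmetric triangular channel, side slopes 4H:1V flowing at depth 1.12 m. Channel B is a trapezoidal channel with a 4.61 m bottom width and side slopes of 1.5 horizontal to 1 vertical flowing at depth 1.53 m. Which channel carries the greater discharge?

channel B

Channel A: For a triangular section with side slope z = 4: A = zy² = 4×1.12² = 5.018 m²; P = 2y√(1+z²) = 2×1.12×4.123 = 9.236 m. Hydraulic radius R = A/P = 5.018/9.236 = 0.5433 m. Q_A = (1/0.024)·5.018·0.5433^(2/3)·√0.003 = 7.624 m³/s.
Channel B: With bottom width b = 4.61 m and side slope z = 1.5: A = (b + zy)y = (4.61 + 1.5×1.53)×1.53 = 10.56 m²; P = b + 2y√(1+z²) = 4.61 + 2×1.53×1.803 = 10.13 m. Hydraulic radius R = A/P = 10.56/10.13 = 1.043 m. Q_B = (1/0.024)·10.56·1.043^(2/3)·√0.003 = 24.8 m³/s.
Q_A = 7.624 m³/s vs Q_B = 24.8 m³/s, so channel B carries more.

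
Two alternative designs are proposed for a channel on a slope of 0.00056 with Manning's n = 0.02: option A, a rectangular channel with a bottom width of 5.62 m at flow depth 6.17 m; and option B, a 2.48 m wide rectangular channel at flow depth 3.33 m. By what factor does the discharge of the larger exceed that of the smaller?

6.97

Channel A: Flow area A = b·y = 5.62 × 6.17 = 34.68 m². Wetted perimeter P = b + 2y = 5.62 + 2×6.17 = 17.96 m. Hydraulic radius R = A/P = 34.68/17.96 = 1.931 m. Q_A = (1/0.02)·34.68·1.931^(2/3)·√0.00056 = 63.62 m³/s.
Channel B: Flow area A = b·y = 2.48 × 3.33 = 8.258 m². Wetted perimeter P = b + 2y = 2.48 + 2×3.33 = 9.14 m. Hydraulic radius R = A/P = 8.258/9.14 = 0.9035 m. Q_B = (1/0.02)·8.258·0.9035^(2/3)·√0.00056 = 9.133 m³/s.
The larger discharge is 63.62 m³/s and the smaller is 9.133 m³/s; the ratio is 6.97.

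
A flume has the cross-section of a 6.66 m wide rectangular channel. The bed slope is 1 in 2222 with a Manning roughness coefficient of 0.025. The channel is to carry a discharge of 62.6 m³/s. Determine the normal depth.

Manning's equation rearranged: A R^(2/3) = nQ / (1·√S) = 0.025 × 62.6 / (√0.00045) = 73.77.
Try y = 7.64 m: A R^(2/3) = 89.15 — too large.
Try y = 6.54 m: A R^(2/3) = 73.82 — ≈ 73.77.

y_n = 6.54 m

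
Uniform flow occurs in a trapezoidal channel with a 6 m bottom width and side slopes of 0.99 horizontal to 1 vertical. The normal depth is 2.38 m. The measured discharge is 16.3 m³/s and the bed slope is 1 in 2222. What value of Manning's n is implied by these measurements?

With bottom width b = 6 m and side slope z = 0.99: A = (b + zy)y = (6 + 0.99×2.38)×2.38 = 19.89 m²; P = b + 2y√(1+z²) = 6 + 2×2.38×1.407 = 12.7 m.
Hydraulic radius R = A/P = 19.89/12.7 = 1.566 m.
Rearranging Manning's equation: n = (1/Q) A R^(2/3) S^(1/2) = (1/16.3) × 19.89 × 1.566^(2/3) × √0.00045 = 0.0349.

n = 0.0349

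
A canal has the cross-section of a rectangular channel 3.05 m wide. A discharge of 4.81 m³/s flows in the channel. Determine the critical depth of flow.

y_c = 0.633 m

For a rectangular channel, critical depth y_c = (q²/g)^(1/3) where q = Q/b = 4.81/3.05 = 1.577 m²/s.
So y_c = (1.577²/9.81)^(1/3) = 0.633 m.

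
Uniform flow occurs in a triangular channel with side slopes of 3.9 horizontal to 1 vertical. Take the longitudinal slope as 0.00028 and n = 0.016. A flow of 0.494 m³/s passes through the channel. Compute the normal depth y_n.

y_n = 0.543 m

Manning's equation rearranged: A R^(2/3) = nQ / (1·√S) = 0.016 × 0.494 / (√0.00028) = 0.4724.
Try y = 0.665 m: A R^(2/3) = 0.8104 — high.
Try y = 0.543 m: A R^(2/3) = 0.472 — matches.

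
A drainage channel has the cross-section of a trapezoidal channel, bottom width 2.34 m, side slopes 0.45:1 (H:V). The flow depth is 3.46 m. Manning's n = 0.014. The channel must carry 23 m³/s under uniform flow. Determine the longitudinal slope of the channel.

With bottom width b = 2.34 m and side slope z = 0.45: A = (b + zy)y = (2.34 + 0.45×3.46)×3.46 = 13.48 m²; P = b + 2y√(1+z²) = 2.34 + 2×3.46×1.097 = 9.928 m.
Hydraulic radius R = A/P = 13.48/9.928 = 1.358 m.
From Manning's equation, S = [nQ / (1 A R^(2/3))]² = [0.014 × 23 / (1 × 13.48 × 1.358^(2/3))]² = 0.000379.

S = 0.000379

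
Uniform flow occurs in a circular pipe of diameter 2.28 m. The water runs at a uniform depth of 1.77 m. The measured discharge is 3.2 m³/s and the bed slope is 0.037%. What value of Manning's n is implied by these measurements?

n = 0.016

For a circular section of diameter D = 2.28 m at depth y = 1.77 m, the central angle is θ = 2 arccos(1 − 2y/D) = 4.313 rad. Then A = (D²/8)(θ − sin θ) = 3.401 m² and P = Dθ/2 = 4.916 m.
Hydraulic radius R = A/P = 3.401/4.916 = 0.6917 m.
Rearranging Manning's equation: n = (1/Q) A R^(2/3) S^(1/2) = (1/3.2) × 3.401 × 0.6917^(2/3) × √0.00037 = 0.016.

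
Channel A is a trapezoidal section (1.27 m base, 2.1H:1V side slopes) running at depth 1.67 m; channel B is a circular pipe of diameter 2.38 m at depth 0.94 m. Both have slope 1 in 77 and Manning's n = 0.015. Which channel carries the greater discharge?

Channel A: With bottom width b = 1.27 m and side slope z = 2.1: A = (b + zy)y = (1.27 + 2.1×1.67)×1.67 = 7.978 m²; P = b + 2y√(1+z²) = 1.27 + 2×1.67×2.326 = 9.039 m. Hydraulic radius R = A/P = 7.978/9.039 = 0.8826 m. Q_A = (1/0.015)·7.978·0.8826^(2/3)·√0.01299 = 55.77 m³/s.
Channel B: For a circular section of diameter D = 2.38 m at depth y = 0.94 m, the central angle is θ = 2 arccos(1 − 2y/D) = 2.718 rad. Then A = (D²/8)(θ − sin θ) = 1.634 m² and P = Dθ/2 = 3.235 m. Hydraulic radius R = A/P = 1.634/3.235 = 0.5051 m. Q_B = (1/0.015)·1.634·0.5051^(2/3)·√0.01299 = 7.872 m³/s.
Q_A = 55.77 m³/s vs Q_B = 7.872 m³/s, so channel A carries more.

channel A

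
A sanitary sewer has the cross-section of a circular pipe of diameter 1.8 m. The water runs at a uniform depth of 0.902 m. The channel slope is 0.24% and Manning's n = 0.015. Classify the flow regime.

subcritical

For a circular section of diameter D = 1.8 m at depth y = 0.902 m, the central angle is θ = 2 arccos(1 − 2y/D) = 3.146 rad. Then A = (D²/8)(θ − sin θ) = 1.276 m² and P = Dθ/2 = 2.831 m.
Hydraulic radius R = A/P = 1.276/2.831 = 0.4506 m.
V = (1/n) R^(2/3) √S = (1/0.015) × 0.4506^(2/3) × √0.0024 = 1.92 m/s. Hydraulic depth D_h = A/T = 1.276/1.8 = 0.7089 m.
Froude number Fr = V/√(g·D_h) = 1.92/√(9.81×0.7089) = 0.728, which is less than 1, so the flow is subcritical.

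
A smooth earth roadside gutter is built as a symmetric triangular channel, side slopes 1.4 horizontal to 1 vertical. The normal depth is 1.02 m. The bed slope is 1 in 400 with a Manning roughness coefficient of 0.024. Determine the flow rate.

Q = 1.69 m³/s

For a triangular section with side slope z = 1.4: A = zy² = 1.4×1.02² = 1.457 m²; P = 2y√(1+z²) = 2×1.02×1.72 = 3.51 m.
Hydraulic radius R = A/P = 1.457/3.51 = 0.415 m.
Manning's equation: Q = (1/n) A R^(2/3) S^(1/2) = (1/0.024) × 1.457 × 0.415^(2/3) × 0.0025^(1/2) = 1.69 m³/s.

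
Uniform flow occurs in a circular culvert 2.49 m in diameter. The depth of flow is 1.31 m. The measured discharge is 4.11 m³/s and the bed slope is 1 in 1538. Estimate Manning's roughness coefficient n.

n = 0.012

For a circular section of diameter D = 2.49 m at depth y = 1.31 m, the central angle is θ = 2 arccos(1 − 2y/D) = 3.246 rad. Then A = (D²/8)(θ − sin θ) = 2.597 m² and P = Dθ/2 = 4.041 m.
Hydraulic radius R = A/P = 2.597/4.041 = 0.6425 m.
Rearranging Manning's equation: n = (1/Q) A R^(2/3) S^(1/2) = (1/4.11) × 2.597 × 0.6425^(2/3) × √0.0006502 = 0.012.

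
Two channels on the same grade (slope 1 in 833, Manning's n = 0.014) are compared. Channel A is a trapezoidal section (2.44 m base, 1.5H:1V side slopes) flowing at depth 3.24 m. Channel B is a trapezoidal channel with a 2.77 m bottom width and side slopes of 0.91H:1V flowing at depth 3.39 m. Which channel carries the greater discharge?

Channel A: With bottom width b = 2.44 m and side slope z = 1.5: A = (b + zy)y = (2.44 + 1.5×3.24)×3.24 = 23.65 m²; P = b + 2y√(1+z²) = 2.44 + 2×3.24×1.803 = 14.12 m. Hydraulic radius R = A/P = 23.65/14.12 = 1.675 m. Q_A = (1/0.014)·23.65·1.675^(2/3)·√0.0012 = 82.55 m³/s.
Channel B: With bottom width b = 2.77 m and side slope z = 0.91: A = (b + zy)y = (2.77 + 0.91×3.39)×3.39 = 19.85 m²; P = b + 2y√(1+z²) = 2.77 + 2×3.39×1.352 = 11.94 m. Hydraulic radius R = A/P = 19.85/11.94 = 1.663 m. Q_B = (1/0.014)·19.85·1.663^(2/3)·√0.0012 = 68.94 m³/s.
Q_A = 82.55 m³/s vs Q_B = 68.94 m³/s, so channel A carries more.

channel A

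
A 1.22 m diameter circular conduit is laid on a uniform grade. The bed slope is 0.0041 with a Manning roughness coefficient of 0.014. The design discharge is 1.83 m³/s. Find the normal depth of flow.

y_n = 0.792 m

Manning's equation rearranged: A R^(2/3) = nQ / (1·√S) = 0.014 × 1.83 / (√0.0041) = 0.4001.
Trying y = 1.01 m: A R^(2/3) = 0.5343 — over.
Trying y = 0.558 m: A R^(2/3) = 0.227 — short.
Trying y = 0.792 m: A R^(2/3) = 0.3999 — close enough.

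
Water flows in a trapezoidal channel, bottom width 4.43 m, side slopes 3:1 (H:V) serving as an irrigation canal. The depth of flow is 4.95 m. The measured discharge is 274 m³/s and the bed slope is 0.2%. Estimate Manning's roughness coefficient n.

n = 0.03

With bottom width b = 4.43 m and side slope z = 3: A = (b + zy)y = (4.43 + 3×4.95)×4.95 = 95.44 m²; P = b + 2y√(1+z²) = 4.43 + 2×4.95×3.162 = 35.74 m.
Hydraulic radius R = A/P = 95.44/35.74 = 2.671 m.
Rearranging Manning's equation: n = (1/Q) A R^(2/3) S^(1/2) = (1/274) × 95.44 × 2.671^(2/3) × √0.002 = 0.03.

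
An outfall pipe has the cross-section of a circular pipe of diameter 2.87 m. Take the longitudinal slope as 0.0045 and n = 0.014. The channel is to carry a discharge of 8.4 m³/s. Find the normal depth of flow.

y_n = 1.15 m

Manning's equation rearranged: A R^(2/3) = nQ / (1·√S) = 0.014 × 8.4 / (√0.0045) = 1.753.
Trying y = 0.791 m: A R^(2/3) = 0.8608 — low.
Trying y = 1.15 m: A R^(2/3) = 1.753 — ≈ 1.753.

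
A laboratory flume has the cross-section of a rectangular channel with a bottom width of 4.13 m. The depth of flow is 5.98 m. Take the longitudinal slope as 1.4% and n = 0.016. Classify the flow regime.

Flow area A = b·y = 4.13 × 5.98 = 24.7 m². Wetted perimeter P = b + 2y = 4.13 + 2×5.98 = 16.09 m.
Hydraulic radius R = A/P = 24.7/16.09 = 1.535 m.
V = (1/n) R^(2/3) √S = (1/0.016) × 1.535^(2/3) × √0.014 = 9.84 m/s. Hydraulic depth D_h = A/T = 24.7/4.13 = 5.98 m.
Froude number Fr = V/√(g·D_h) = 9.84/√(9.81×5.98) = 1.28, which is greater than 1, so the flow is supercritical.

supercritical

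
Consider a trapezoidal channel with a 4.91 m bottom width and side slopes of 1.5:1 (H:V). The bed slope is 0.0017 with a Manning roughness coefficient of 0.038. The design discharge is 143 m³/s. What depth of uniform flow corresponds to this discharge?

y_n = 5.21 m

Manning's equation rearranged: A R^(2/3) = nQ / (1·√S) = 0.038 × 143 / (√0.0017) = 131.8.
Trying y = 6.36 m: A R^(2/3) = 203.7 — too large.
Trying y = 3.98 m: A R^(2/3) = 74.32 — too small.
Trying y = 5.21 m: A R^(2/3) = 131.6 — ≈ 131.8.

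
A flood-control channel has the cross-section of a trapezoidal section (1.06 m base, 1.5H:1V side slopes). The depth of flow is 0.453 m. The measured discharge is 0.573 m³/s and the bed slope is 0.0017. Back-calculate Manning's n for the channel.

n = 0.025

With bottom width b = 1.06 m and side slope z = 1.5: A = (b + zy)y = (1.06 + 1.5×0.453)×0.453 = 0.788 m²; P = b + 2y√(1+z²) = 1.06 + 2×0.453×1.803 = 2.693 m.
Hydraulic radius R = A/P = 0.788/2.693 = 0.2926 m.
Rearranging Manning's equation: n = (1/Q) A R^(2/3) S^(1/2) = (1/0.573) × 0.788 × 0.2926^(2/3) × √0.0017 = 0.025.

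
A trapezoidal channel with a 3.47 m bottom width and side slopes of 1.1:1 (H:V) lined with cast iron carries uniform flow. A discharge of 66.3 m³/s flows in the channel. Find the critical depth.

At critical depth, Q² T / (g A³) = 1, i.e. A³/T = Q²/g = 66.3²/9.81 = 448.1.
Try y = 3.2 m: A³/T = 1065 — too large.
Try y = 2.12 m: A³/T = 228.8 — too small.
Try y = 2.55 m: A³/T = 451.2 — ≈ 448.1.

y_c = 2.55 m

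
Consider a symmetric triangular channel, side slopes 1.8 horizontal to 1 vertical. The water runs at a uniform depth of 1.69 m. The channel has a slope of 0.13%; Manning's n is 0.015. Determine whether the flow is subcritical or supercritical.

For a triangular section with side slope z = 1.8: A = zy² = 1.8×1.69² = 5.141 m²; P = 2y√(1+z²) = 2×1.69×2.059 = 6.96 m.
Hydraulic radius R = A/P = 5.141/6.96 = 0.7387 m.
V = (1/n) R^(2/3) √S = (1/0.015) × 0.7387^(2/3) × √0.0013 = 1.964 m/s. Hydraulic depth D_h = A/T = 5.141/6.084 = 0.845 m.
Froude number Fr = V/√(g·D_h) = 1.964/√(9.81×0.845) = 0.682, which is less than 1, so the flow is subcritical.

subcritical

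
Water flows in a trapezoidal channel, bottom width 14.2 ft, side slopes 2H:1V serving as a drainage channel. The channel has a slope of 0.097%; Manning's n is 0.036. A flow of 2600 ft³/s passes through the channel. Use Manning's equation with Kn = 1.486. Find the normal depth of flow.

y_n = 13.2 ft

Manning's equation rearranged: A R^(2/3) = nQ / (1.486·√S) = 0.036 × 2600 / (1.486 × √0.00097) = 2022.
Trying y = 9.33 ft: A R^(2/3) = 953.2 — short.
Trying y = 16.9 ft: A R^(2/3) = 3519 — over.
Trying y = 13.2 ft: A R^(2/3) = 2020 — matches.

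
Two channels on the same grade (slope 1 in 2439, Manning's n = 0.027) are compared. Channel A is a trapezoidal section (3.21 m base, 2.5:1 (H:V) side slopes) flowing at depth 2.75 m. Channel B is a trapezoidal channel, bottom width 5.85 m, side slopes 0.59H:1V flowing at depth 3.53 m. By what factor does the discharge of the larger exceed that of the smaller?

1.2

Channel A: With bottom width b = 3.21 m and side slope z = 2.5: A = (b + zy)y = (3.21 + 2.5×2.75)×2.75 = 27.73 m²; P = b + 2y√(1+z²) = 3.21 + 2×2.75×2.693 = 18.02 m. Hydraulic radius R = A/P = 27.73/18.02 = 1.539 m. Q_A = (1/0.027)·27.73·1.539^(2/3)·√0.00041 = 27.73 m³/s.
Channel B: With bottom width b = 5.85 m and side slope z = 0.59: A = (b + zy)y = (5.85 + 0.59×3.53)×3.53 = 28 m²; P = b + 2y√(1+z²) = 5.85 + 2×3.53×1.161 = 14.05 m. Hydraulic radius R = A/P = 28/14.05 = 1.993 m. Q_B = (1/0.027)·28·1.993^(2/3)·√0.00041 = 33.26 m³/s.
The larger discharge is 33.26 m³/s and the smaller is 27.73 m³/s; the ratio is 1.2.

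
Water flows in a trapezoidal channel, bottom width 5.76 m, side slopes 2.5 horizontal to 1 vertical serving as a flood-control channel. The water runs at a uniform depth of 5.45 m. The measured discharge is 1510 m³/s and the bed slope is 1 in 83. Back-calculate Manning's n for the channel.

n = 0.016

With bottom width b = 5.76 m and side slope z = 2.5: A = (b + zy)y = (5.76 + 2.5×5.45)×5.45 = 105.6 m²; P = b + 2y√(1+z²) = 5.76 + 2×5.45×2.693 = 35.11 m.
Hydraulic radius R = A/P = 105.6/35.11 = 3.009 m.
Rearranging Manning's equation: n = (1/Q) A R^(2/3) S^(1/2) = (1/1510) × 105.6 × 3.009^(2/3) × √0.01205 = 0.016.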